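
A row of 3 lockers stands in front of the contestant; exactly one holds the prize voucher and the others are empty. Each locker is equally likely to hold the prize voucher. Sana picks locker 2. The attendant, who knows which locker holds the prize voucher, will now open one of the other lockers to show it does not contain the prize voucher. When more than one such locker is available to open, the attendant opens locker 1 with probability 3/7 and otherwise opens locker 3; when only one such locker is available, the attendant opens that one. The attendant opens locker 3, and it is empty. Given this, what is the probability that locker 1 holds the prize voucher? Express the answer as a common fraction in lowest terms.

Condition on the true location of the prize voucher.
If it is in locker 1 (prior 1/3): only locker 3 is available, probability 1; weight (1/3)·1 = 1/3.
If it is in locker 2 (prior 1/3): locker 1 is available but not opened, probability 4/7; weight (1/3)·(4/7) = 4/21.
If it is in locker 3 (prior 1/3): the attendant opened locker 3, so this case is ruled out; weight (1/3)·0 = 0.
The weights sum to 11/21.
So P(the prize voucher in locker 1 | the attendant opened locker 3) = (1/3) / (11/21) = 7/11.

7/11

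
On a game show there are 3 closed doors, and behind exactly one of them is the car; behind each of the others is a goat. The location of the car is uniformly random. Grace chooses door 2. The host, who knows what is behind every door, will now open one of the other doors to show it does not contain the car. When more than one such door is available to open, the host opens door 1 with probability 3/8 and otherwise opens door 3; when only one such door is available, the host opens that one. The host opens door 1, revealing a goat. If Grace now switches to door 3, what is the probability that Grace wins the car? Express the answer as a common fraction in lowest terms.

8/11

Apply Bayes' rule, conditioning on where the car actually is.
If it is behind door 1 (prior 1/3): the host opened door 1, so this case is ruled out; weight (1/3)·0 = 0.
If it is behind door 2 (prior 1/3): door 1 is available, opened with probability 3/8; weight (1/3)·(3/8) = 1/8.
If it is behind door 3 (prior 1/3): only door 1 is available, probability 1; weight (1/3)·1 = 1/3.
The weights sum to 11/24.
So P(the car behind door 3 | the host opened door 1) = (1/3) / (11/24) = 8/11.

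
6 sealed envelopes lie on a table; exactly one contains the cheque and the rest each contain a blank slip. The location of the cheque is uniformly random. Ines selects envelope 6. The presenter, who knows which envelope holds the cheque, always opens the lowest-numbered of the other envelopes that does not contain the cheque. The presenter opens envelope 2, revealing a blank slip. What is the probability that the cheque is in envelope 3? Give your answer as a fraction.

Apply Bayes' rule, conditioning on where the cheque actually is.
If it is in envelope 1 (prior 1/6): envelope 2 is the lowest-numbered option available, probability 1; weight (1/6)·1 = 1/6.
If it is in envelope 2 (prior 1/6): the presenter opened envelope 2, so this case is ruled out; weight (1/6)·0 = 0.
If it is in any of envelopes 3, 4, 5, and 6 (prior 1/6 each): the presenter would have opened envelope 1 instead, probability 0; weight (1/6)·0 = 0 each.
The weights sum to 1/6.
So P(the cheque in envelope 3 | the presenter opened envelope 2) = 0 / (1/6) = 0.

0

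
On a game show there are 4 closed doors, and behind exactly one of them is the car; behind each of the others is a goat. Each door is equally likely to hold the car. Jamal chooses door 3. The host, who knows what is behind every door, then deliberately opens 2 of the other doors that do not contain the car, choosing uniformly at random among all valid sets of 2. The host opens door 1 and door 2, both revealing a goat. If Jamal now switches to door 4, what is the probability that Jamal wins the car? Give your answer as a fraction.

Apply Bayes' rule, conditioning on where the car actually is.
If it is behind either of doors 1 and 2 (prior 1/4 each): that door was opened and seen not to hold the prize — ruled out; weight (1/4)·0 = 0 each.
If it is behind door 3 (prior 1/4): the host has 3 equally likely choices, so probability 1/3; weight (1/4)·(1/3) = 1/12.
If it is behind door 4 (prior 1/4): the host has no choice, probability 1; weight (1/4)·1 = 1/4.
The weights sum to 1/3.
So P(the car behind door 4 | the host opened door 1 and door 2) = (1/4) / (1/3) = 3/4.

3/4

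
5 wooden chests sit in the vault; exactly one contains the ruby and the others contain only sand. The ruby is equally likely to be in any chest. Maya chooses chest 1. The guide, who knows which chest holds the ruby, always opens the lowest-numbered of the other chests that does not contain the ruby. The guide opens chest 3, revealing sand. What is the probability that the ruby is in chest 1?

0

Apply Bayes' rule, conditioning on where the ruby actually is.
If it is in any of chests 1, 4, and 5 (prior 1/5 each): the guide would have opened chest 2 instead, probability 0; weight (1/5)·0 = 0 each.
If it is in chest 2 (prior 1/5): chest 3 is the lowest-numbered option available, probability 1; weight (1/5)·1 = 1/5.
If it is in chest 3 (prior 1/5): the guide opened chest 3, so this case is ruled out; weight (1/5)·0 = 0.
The weights sum to 1/5.
So P(the ruby in chest 1 | the guide opened chest 3) = 0 / (1/5) = 0.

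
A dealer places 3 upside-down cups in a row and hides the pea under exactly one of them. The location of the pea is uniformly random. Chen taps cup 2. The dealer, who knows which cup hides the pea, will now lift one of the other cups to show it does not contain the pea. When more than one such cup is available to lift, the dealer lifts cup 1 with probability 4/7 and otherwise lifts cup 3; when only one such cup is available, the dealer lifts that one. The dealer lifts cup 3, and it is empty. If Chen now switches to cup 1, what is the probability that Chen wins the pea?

Consider each possible location of the pea in turn.
If it is under cup 1 (prior 1/3): only cup 3 is available, probability 1; weight (1/3)·1 = 1/3.
If it is under cup 2 (prior 1/3): cup 1 is available but not opened, probability 3/7; weight (1/3)·(3/7) = 1/7.
If it is under cup 3 (prior 1/3): the dealer opened cup 3, so this case is ruled out; weight (1/3)·0 = 0.
The weights sum to 10/21.
So P(the pea under cup 1 | the dealer opened cup 3) = (1/3) / (10/21) = 7/10.

7/10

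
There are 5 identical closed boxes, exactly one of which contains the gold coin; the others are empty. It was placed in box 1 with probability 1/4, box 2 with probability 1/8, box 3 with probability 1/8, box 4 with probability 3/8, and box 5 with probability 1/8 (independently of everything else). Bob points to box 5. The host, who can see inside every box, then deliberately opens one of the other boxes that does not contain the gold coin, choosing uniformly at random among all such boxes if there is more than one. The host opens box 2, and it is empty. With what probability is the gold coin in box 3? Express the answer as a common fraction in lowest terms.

Apply Bayes' rule, conditioning on where the gold coin actually is.
If it is in box 1 (prior 1/4): the host has 3 equally likely choices, so probability 1/3; weight (1/4)·(1/3) = 1/12.
If it is in box 2 (prior 1/8): the host opened box 2, so this case is ruled out; weight (1/8)·0 = 0.
If it is in box 3 (prior 1/8): the host has 3 equally likely choices, so probability 1/3; weight (1/8)·(1/3) = 1/24.
If it is in box 4 (prior 3/8): the host has 3 equally likely choices, so probability 1/3; weight (3/8)·(1/3) = 1/8.
If it is in box 5 (prior 1/8): the host has 4 equally likely choices, so probability 1/4; weight (1/8)·(1/4) = 1/32.
The weights sum to 9/32.
So P(the gold coin in box 3 | the host opened box 2) = (1/24) / (9/32) = 4/27.

4/27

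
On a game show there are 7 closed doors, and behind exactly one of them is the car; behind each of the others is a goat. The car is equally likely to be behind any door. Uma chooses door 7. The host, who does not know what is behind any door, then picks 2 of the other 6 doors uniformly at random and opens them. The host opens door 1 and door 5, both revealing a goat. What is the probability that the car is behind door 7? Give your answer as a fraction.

1/5

Because the host chose which doors to open without knowing where the car is, the choice is independent of the prize location. Learning that none of the 2 opened doors holds the car simply rules out those 2 locations and leaves the remaining 5 doors still equally likely by symmetry.
So P(the car behind door 7) = 1/5.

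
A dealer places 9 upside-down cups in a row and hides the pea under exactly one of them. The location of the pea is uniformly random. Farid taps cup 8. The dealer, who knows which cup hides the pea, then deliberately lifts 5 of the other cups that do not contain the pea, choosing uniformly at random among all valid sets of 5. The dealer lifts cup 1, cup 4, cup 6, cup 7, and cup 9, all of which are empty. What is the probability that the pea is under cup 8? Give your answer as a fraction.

1/9

Apply Bayes' rule, conditioning on where the pea actually is.
If it is under any of cups 1, 4, 6, 7, and 9 (prior 1/9 each): that cup was opened and seen not to hold the prize — ruled out; weight (1/9)·0 = 0 each.
If it is under any of cups 2, 3, and 5 (prior 1/9 each): the dealer has 21 equally likely choices, so probability 1/21; weight (1/9)·(1/21) = 1/189 each.
If it is under cup 8 (prior 1/9): the dealer has 56 equally likely choices, so probability 1/56; weight (1/9)·(1/56) = 1/504.
The weights sum to 1/56.
So P(the pea under cup 8 | the dealer opened cup 1, cup 4, cup 6, cup 7, and cup 9) = (1/504) / (1/56) = 1/9.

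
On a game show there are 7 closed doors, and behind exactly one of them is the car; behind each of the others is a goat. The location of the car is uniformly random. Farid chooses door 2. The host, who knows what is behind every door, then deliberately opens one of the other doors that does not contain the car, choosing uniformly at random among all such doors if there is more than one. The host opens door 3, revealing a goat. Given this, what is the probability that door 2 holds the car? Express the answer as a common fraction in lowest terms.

1/7

Consider each possible location of the car in turn.
If it is behind any of doors 1, 4, 5, 6, and 7 (prior 1/7 each): the host has 5 equally likely choices, so probability 1/5; weight (1/7)·(1/5) = 1/35 each.
If it is behind door 2 (prior 1/7): the host has 6 equally likely choices, so probability 1/6; weight (1/7)·(1/6) = 1/42.
If it is behind door 3 (prior 1/7): the host opened door 3, so this case is ruled out; weight (1/7)·0 = 0.
The weights sum to 1/6.
So P(the car behind door 2 | the host opened door 3) = (1/42) / (1/6) = 1/7.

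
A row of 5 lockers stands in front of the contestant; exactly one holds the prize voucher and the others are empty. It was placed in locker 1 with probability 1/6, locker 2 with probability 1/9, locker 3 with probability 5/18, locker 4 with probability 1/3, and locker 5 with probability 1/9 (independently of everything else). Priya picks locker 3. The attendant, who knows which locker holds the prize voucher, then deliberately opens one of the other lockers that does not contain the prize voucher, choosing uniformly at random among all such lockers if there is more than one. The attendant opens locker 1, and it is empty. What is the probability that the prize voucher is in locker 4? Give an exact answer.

24/55

Consider each possible location of the prize voucher in turn.
If it is in locker 1 (prior 1/6): the attendant opened locker 1, so this case is ruled out; weight (1/6)·0 = 0.
If it is in either of lockers 2 and 5 (prior 1/9 each): the attendant has 3 equally likely choices, so probability 1/3; weight (1/9)·(1/3) = 1/27 each.
If it is in locker 3 (prior 5/18): the attendant has 4 equally likely choices, so probability 1/4; weight (5/18)·(1/4) = 5/72.
If it is in locker 4 (prior 1/3): the attendant has 3 equally likely choices, so probability 1/3; weight (1/3)·(1/3) = 1/9.
The weights sum to 55/216.
So P(the prize voucher in locker 4 | the attendant opened locker 1) = (1/9) / (55/216) = 24/55.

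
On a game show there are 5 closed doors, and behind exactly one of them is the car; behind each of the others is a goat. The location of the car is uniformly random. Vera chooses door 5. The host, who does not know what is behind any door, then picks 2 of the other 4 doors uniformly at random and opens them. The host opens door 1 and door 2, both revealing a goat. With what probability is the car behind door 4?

Because the host chose which doors to open without knowing where the car is, the choice is independent of the prize location. Learning that none of the 2 opened doors holds the car simply rules out those 2 locations and leaves the remaining 3 doors still equally likely by symmetry.
So P(the car behind door 4) = 1/3.

1/3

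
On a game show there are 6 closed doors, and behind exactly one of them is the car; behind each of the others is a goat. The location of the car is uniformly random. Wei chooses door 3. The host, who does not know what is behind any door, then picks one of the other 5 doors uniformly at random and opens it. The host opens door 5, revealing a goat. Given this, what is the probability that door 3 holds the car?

1/5

Consider each possible location of the car in turn.
If it is behind any of doors 1, 2, 3, 4, and 6 (prior 1/6 each): the host picks door 5 with probability 1/5 regardless, and it is not the prize; weight (1/6)·(1/5) = 1/30 each.
If it is behind door 5 (prior 1/6): the host opened door 5, so this case is ruled out; weight (1/6)·0 = 0.
The weights sum to 1/6.
So P(the car behind door 3 | the host opened door 5) = (1/30) / (1/6) = 1/5.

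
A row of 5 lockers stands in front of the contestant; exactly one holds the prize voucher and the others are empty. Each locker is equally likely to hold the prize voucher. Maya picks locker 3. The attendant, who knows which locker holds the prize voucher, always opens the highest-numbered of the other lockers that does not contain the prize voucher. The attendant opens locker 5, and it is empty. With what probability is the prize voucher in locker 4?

1/4

Consider each possible location of the prize voucher in turn.
If it is in any of lockers 1, 2, 3, and 4 (prior 1/5 each): locker 5 is the highest-numbered option available, probability 1; weight (1/5)·1 = 1/5 each.
If it is in locker 5 (prior 1/5): the attendant opened locker 5, so this case is ruled out; weight (1/5)·0 = 0.
The weights sum to 4/5.
So P(the prize voucher in locker 4 | the attendant opened locker 5) = (1/5) / (4/5) = 1/4.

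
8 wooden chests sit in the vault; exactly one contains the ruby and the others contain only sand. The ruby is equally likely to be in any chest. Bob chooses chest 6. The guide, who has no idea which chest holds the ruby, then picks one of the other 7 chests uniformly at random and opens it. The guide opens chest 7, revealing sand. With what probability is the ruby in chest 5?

1/7

Apply Bayes' rule, conditioning on where the ruby actually is.
If it is in any of chests 1, 2, 3, 4, 5, 6, and 8 (prior 1/8 each): the guide picks chest 7 with probability 1/7 regardless, and it is not the prize; weight (1/8)·(1/7) = 1/56 each.
If it is in chest 7 (prior 1/8): the guide opened chest 7, so this case is ruled out; weight (1/8)·0 = 0.
The weights sum to 1/8.
So P(the ruby in chest 5 | the guide opened chest 7) = (1/56) / (1/8) = 1/7.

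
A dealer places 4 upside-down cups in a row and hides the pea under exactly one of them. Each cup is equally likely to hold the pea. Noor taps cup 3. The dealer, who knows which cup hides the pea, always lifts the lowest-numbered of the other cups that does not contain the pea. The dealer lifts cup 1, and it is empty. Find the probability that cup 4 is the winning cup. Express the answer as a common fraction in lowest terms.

1/3

Condition on the true location of the pea.
If it is under cup 1 (prior 1/4): the dealer opened cup 1, so this case is ruled out; weight (1/4)·0 = 0.
If it is under any of cups 2, 3, and 4 (prior 1/4 each): cup 1 is the lowest-numbered option available, probability 1; weight (1/4)·1 = 1/4 each.
The weights sum to 3/4.
So P(the pea under cup 4 | the dealer opened cup 1) = (1/4) / (3/4) = 1/3.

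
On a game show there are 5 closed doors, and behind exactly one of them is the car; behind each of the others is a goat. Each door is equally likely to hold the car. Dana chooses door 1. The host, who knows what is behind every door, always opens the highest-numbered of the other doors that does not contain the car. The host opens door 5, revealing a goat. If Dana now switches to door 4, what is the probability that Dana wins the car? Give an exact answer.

Consider each possible location of the car in turn.
If it is behind any of doors 1, 2, 3, and 4 (prior 1/5 each): door 5 is the highest-numbered option available, probability 1; weight (1/5)·1 = 1/5 each.
If it is behind door 5 (prior 1/5): the host opened door 5, so this case is ruled out; weight (1/5)·0 = 0.
The weights sum to 4/5.
So P(the car behind door 4 | the host opened door 5) = (1/5) / (4/5) = 1/4.

1/4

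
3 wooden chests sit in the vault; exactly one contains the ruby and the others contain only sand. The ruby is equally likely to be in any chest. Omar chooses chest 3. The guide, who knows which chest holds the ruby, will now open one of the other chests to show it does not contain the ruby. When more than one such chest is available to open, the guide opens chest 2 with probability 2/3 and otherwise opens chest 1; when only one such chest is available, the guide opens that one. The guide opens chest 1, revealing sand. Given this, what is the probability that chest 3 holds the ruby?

1/4

Apply Bayes' rule, conditioning on where the ruby actually is.
If it is in chest 1 (prior 1/3): the guide opened chest 1, so this case is ruled out; weight (1/3)·0 = 0.
If it is in chest 2 (prior 1/3): only chest 1 is available, probability 1; weight (1/3)·1 = 1/3.
If it is in chest 3 (prior 1/3): chest 2 is available but not opened, probability 1/3; weight (1/3)·(1/3) = 1/9.
The weights sum to 4/9.
So P(the ruby in chest 3 | the guide opened chest 1) = (1/9) / (4/9) = 1/4.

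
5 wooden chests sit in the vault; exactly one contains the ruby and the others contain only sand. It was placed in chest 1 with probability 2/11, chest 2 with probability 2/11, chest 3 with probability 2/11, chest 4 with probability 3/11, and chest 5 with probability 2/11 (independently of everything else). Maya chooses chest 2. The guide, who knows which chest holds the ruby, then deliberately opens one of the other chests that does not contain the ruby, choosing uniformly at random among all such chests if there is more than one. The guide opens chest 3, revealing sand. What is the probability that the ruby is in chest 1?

4/17

Condition on the true location of the ruby.
If it is in either of chests 1 and 5 (prior 2/11 each): the guide has 3 equally likely choices, so probability 1/3; weight (2/11)·(1/3) = 2/33 each.
If it is in chest 2 (prior 2/11): the guide has 4 equally likely choices, so probability 1/4; weight (2/11)·(1/4) = 1/22.
If it is in chest 3 (prior 2/11): the guide opened chest 3, so this case is ruled out; weight (2/11)·0 = 0.
If it is in chest 4 (prior 3/11): the guide has 3 equally likely choices, so probability 1/3; weight (3/11)·(1/3) = 1/11.
The weights sum to 17/66.
So P(the ruby in chest 1 | the guide opened chest 3) = (2/33) / (17/66) = 4/17.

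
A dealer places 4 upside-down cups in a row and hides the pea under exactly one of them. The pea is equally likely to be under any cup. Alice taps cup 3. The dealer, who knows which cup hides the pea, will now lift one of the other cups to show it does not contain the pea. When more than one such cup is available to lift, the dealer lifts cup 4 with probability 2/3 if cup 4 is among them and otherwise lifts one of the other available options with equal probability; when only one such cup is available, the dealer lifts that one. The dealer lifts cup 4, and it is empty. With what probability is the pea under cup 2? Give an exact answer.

1/3

Condition on the true location of the pea.
If it is under any of cups 1, 2, and 3 (prior 1/4 each): cup 4 is available, opened with probability 2/3; weight (1/4)·(2/3) = 1/6 each.
If it is under cup 4 (prior 1/4): the dealer opened cup 4, so this case is ruled out; weight (1/4)·0 = 0.
The weights sum to 1/2.
So P(the pea under cup 2 | the dealer opened cup 4) = (1/6) / (1/2) = 1/3.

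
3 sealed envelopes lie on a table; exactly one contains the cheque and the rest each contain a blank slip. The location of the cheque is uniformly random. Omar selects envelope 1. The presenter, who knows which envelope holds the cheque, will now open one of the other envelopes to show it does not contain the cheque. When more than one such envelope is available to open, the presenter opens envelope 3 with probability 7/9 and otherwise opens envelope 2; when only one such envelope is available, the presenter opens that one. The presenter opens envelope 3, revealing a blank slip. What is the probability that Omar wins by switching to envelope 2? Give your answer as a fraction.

9/16

Condition on the true location of the cheque.
If it is in envelope 1 (prior 1/3): envelope 3 is available, opened with probability 7/9; weight (1/3)·(7/9) = 7/27.
If it is in envelope 2 (prior 1/3): only envelope 3 is available, probability 1; weight (1/3)·1 = 1/3.
If it is in envelope 3 (prior 1/3): the presenter opened envelope 3, so this case is ruled out; weight (1/3)·0 = 0.
The weights sum to 16/27.
So P(the cheque in envelope 2 | the presenter opened envelope 3) = (1/3) / (16/27) = 9/16.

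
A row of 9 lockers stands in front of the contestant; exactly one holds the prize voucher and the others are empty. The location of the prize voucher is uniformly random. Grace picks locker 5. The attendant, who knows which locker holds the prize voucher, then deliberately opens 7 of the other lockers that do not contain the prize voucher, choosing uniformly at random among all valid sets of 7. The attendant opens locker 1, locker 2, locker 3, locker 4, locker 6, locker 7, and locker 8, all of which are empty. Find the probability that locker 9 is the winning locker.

Consider each possible location of the prize voucher in turn.
If it is in any of lockers 1, 2, 3, 4, 6, 7, and 8 (prior 1/9 each): that locker was opened and seen not to hold the prize — ruled out; weight (1/9)·0 = 0 each.
If it is in locker 5 (prior 1/9): the attendant has 8 equally likely choices, so probability 1/8; weight (1/9)·(1/8) = 1/72.
If it is in locker 9 (prior 1/9): the attendant has no choice, probability 1; weight (1/9)·1 = 1/9.
The weights sum to 1/8.
So P(the prize voucher in locker 9 | the attendant opened locker 1, locker 2, locker 3, locker 4, locker 6, locker 7, and locker 8) = (1/9) / (1/8) = 8/9.

8/9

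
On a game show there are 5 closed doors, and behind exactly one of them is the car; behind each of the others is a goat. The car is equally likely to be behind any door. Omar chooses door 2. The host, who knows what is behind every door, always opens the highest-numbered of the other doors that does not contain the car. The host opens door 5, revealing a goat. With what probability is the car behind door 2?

1/4

Condition on the true location of the car.
If it is behind any of doors 1, 2, 3, and 4 (prior 1/5 each): door 5 is the highest-numbered option available, probability 1; weight (1/5)·1 = 1/5 each.
If it is behind door 5 (prior 1/5): the host opened door 5, so this case is ruled out; weight (1/5)·0 = 0.
The weights sum to 4/5.
So P(the car behind door 2 | the host opened door 5) = (1/5) / (4/5) = 1/4.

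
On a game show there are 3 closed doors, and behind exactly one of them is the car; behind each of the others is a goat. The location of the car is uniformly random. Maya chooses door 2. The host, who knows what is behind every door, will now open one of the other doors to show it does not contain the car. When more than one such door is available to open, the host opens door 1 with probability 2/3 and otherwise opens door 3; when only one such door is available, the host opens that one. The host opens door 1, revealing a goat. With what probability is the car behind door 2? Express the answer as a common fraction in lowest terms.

Condition on the true location of the car.
If it is behind door 1 (prior 1/3): the host opened door 1, so this case is ruled out; weight (1/3)·0 = 0.
If it is behind door 2 (prior 1/3): door 1 is available, opened with probability 2/3; weight (1/3)·(2/3) = 2/9.
If it is behind door 3 (prior 1/3): only door 1 is available, probability 1; weight (1/3)·1 = 1/3.
The weights sum to 5/9.
So P(the car behind door 2 | the host opened door 1) = (2/9) / (5/9) = 2/5.

2/5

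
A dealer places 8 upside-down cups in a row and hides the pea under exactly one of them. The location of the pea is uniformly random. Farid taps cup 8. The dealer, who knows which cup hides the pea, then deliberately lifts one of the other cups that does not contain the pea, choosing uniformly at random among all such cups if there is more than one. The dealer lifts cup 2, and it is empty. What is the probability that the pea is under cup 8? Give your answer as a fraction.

Apply Bayes' rule, conditioning on where the pea actually is.
If it is under any of cups 1, 3, 4, 5, 6, and 7 (prior 1/8 each): the dealer has 6 equally likely choices, so probability 1/6; weight (1/8)·(1/6) = 1/48 each.
If it is under cup 2 (prior 1/8): the dealer opened cup 2, so this case is ruled out; weight (1/8)·0 = 0.
If it is under cup 8 (prior 1/8): the dealer has 7 equally likely choices, so probability 1/7; weight (1/8)·(1/7) = 1/56.
The weights sum to 1/7.
So P(the pea under cup 8 | the dealer opened cup 2) = (1/56) / (1/7) = 1/8.

1/8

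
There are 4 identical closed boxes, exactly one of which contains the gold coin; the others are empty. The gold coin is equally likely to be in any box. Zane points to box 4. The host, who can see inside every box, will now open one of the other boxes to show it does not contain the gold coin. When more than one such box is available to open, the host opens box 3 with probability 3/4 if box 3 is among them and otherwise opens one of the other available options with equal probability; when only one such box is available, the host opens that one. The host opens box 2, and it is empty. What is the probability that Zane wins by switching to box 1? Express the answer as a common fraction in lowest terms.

Condition on the true location of the gold coin.
If it is in box 1 (prior 1/4): box 3 is available but not opened, probability 1/4; weight (1/4)·(1/4) = 1/16.
If it is in box 2 (prior 1/4): the host opened box 2, so this case is ruled out; weight (1/4)·0 = 0.
If it is in box 3 (prior 1/4): box 3 holds the prize so is unavailable; the host chooses uniformly among the 2 others, probability 1/2; weight (1/4)·(1/2) = 1/8.
If it is in box 4 (prior 1/4): box 3 is available but not opened; box 2 gets probability (1 − 3/4)/2 = 1/8; weight (1/4)·(1/8) = 1/32.
The weights sum to 7/32.
So P(the gold coin in box 1 | the host opened box 2) = (1/16) / (7/32) = 2/7.

2/7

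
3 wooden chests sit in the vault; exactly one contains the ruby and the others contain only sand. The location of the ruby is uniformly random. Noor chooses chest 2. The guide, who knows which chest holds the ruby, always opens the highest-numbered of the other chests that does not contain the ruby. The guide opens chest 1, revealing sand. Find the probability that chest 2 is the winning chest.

Apply Bayes' rule, conditioning on where the ruby actually is.
If it is in chest 1 (prior 1/3): the guide opened chest 1, so this case is ruled out; weight (1/3)·0 = 0.
If it is in chest 2 (prior 1/3): the guide would have opened chest 3 instead, probability 0; weight (1/3)·0 = 0.
If it is in chest 3 (prior 1/3): chest 1 is the highest-numbered option available, probability 1; weight (1/3)·1 = 1/3.
The weights sum to 1/3.
So P(the ruby in chest 2 | the guide opened chest 1) = 0 / (1/3) = 0.

0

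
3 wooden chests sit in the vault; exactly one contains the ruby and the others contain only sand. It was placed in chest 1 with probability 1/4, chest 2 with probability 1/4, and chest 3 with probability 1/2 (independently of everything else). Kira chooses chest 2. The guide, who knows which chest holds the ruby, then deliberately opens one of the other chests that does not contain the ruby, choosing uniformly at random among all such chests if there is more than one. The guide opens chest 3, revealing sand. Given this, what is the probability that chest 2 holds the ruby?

Condition on the true location of the ruby.
If it is in chest 1 (prior 1/4): the guide has no choice, probability 1; weight (1/4)·1 = 1/4.
If it is in chest 2 (prior 1/4): the guide has 2 equally likely choices, so probability 1/2; weight (1/4)·(1/2) = 1/8.
If it is in chest 3 (prior 1/2): the guide opened chest 3, so this case is ruled out; weight (1/2)·0 = 0.
The weights sum to 3/8.
So P(the ruby in chest 2 | the guide opened chest 3) = (1/8) / (3/8) = 1/3.

1/3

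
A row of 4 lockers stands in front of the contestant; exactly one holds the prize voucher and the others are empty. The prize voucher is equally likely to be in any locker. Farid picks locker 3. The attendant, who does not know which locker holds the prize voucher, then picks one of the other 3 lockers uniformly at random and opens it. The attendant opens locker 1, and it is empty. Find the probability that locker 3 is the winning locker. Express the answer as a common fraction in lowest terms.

Because the attendant chose which locker to open without knowing where the prize voucher is, the choice is independent of the prize location. Learning that locker 1 does not hold the prize voucher simply rules out that one location and leaves the remaining 3 lockers still equally likely by symmetry.
So P(the prize voucher in locker 3) = 1/3.

1/3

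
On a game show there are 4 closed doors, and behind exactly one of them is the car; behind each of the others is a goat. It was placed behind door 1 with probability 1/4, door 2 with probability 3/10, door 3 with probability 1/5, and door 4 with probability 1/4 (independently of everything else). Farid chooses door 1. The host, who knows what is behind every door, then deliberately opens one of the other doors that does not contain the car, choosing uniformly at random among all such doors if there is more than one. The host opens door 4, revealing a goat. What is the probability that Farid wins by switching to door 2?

Consider each possible location of the car in turn.
If it is behind door 1 (prior 1/4): the host has 3 equally likely choices, so probability 1/3; weight (1/4)·(1/3) = 1/12.
If it is behind door 2 (prior 3/10): the host has 2 equally likely choices, so probability 1/2; weight (3/10)·(1/2) = 3/20.
If it is behind door 3 (prior 1/5): the host has 2 equally likely choices, so probability 1/2; weight (1/5)·(1/2) = 1/10.
If it is behind door 4 (prior 1/4): the host opened door 4, so this case is ruled out; weight (1/4)·0 = 0.
The weights sum to 1/3.
So P(the car behind door 2 | the host opened door 4) = (3/20) / (1/3) = 9/20.

9/20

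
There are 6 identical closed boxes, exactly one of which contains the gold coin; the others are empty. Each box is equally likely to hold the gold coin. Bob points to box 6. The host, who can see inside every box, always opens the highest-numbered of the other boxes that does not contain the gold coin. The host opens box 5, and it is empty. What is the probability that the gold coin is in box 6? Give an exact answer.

Apply Bayes' rule, conditioning on where the gold coin actually is.
If it is in any of boxes 1, 2, 3, 4, and 6 (prior 1/6 each): box 5 is the highest-numbered option available, probability 1; weight (1/6)·1 = 1/6 each.
If it is in box 5 (prior 1/6): the host opened box 5, so this case is ruled out; weight (1/6)·0 = 0.
The weights sum to 5/6.
So P(the gold coin in box 6 | the host opened box 5) = (1/6) / (5/6) = 1/5.

1/5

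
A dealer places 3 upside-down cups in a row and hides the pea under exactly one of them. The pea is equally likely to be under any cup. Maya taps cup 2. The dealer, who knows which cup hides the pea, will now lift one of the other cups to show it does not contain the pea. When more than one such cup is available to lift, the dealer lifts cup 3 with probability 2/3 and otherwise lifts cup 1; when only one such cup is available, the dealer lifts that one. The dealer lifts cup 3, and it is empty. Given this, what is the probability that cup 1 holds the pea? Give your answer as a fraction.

Apply Bayes' rule, conditioning on where the pea actually is.
If it is under cup 1 (prior 1/3): only cup 3 is available, probability 1; weight (1/3)·1 = 1/3.
If it is under cup 2 (prior 1/3): cup 3 is available, opened with probability 2/3; weight (1/3)·(2/3) = 2/9.
If it is under cup 3 (prior 1/3): the dealer opened cup 3, so this case is ruled out; weight (1/3)·0 = 0.
The weights sum to 5/9.
So P(the pea under cup 1 | the dealer opened cup 3) = (1/3) / (5/9) = 3/5.

3/5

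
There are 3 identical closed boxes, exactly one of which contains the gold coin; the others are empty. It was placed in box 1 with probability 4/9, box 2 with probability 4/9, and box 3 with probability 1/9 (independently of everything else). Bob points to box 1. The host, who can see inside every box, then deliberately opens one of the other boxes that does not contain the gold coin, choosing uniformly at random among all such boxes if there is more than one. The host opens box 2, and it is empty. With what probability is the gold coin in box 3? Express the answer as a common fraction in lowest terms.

Apply Bayes' rule, conditioning on where the gold coin actually is.
If it is in box 1 (prior 4/9): the host has 2 equally likely choices, so probability 1/2; weight (4/9)·(1/2) = 2/9.
If it is in box 2 (prior 4/9): the host opened box 2, so this case is ruled out; weight (4/9)·0 = 0.
If it is in box 3 (prior 1/9): the host has no choice, probability 1; weight (1/9)·1 = 1/9.
The weights sum to 1/3.
So P(the gold coin in box 3 | the host opened box 2) = (1/9) / (1/3) = 1/3.

1/3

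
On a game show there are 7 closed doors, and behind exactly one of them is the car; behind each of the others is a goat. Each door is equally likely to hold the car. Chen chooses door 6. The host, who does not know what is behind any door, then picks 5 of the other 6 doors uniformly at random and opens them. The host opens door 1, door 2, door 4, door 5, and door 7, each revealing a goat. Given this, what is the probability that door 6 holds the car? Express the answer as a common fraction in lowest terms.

Consider each possible location of the car in turn.
If it is behind any of doors 1, 2, 4, 5, and 7 (prior 1/7 each): that door was opened and seen not to hold the prize — ruled out; weight (1/7)·0 = 0 each.
If it is behind either of doors 3 and 6 (prior 1/7 each): the host picks exactly this set with probability 1/6 regardless, and none is the prize; weight (1/7)·(1/6) = 1/42 each.
The weights sum to 1/21.
So P(the car behind door 6 | the host opened door 1, door 2, door 4, door 5, and door 7) = (1/42) / (1/21) = 1/2.

1/2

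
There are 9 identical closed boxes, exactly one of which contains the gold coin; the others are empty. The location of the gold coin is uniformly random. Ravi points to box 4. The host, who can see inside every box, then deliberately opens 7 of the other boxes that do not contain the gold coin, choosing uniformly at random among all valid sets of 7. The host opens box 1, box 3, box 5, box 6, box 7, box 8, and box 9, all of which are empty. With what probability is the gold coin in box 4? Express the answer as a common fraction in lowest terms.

Consider each possible location of the gold coin in turn.
If it is in any of boxes 1, 3, 5, 6, 7, 8, and 9 (prior 1/9 each): that box was opened and seen not to hold the prize — ruled out; weight (1/9)·0 = 0 each.
If it is in box 2 (prior 1/9): the host has no choice, probability 1; weight (1/9)·1 = 1/9.
If it is in box 4 (prior 1/9): the host has 8 equally likely choices, so probability 1/8; weight (1/9)·(1/8) = 1/72.
The weights sum to 1/8.
So P(the gold coin in box 4 | the host opened box 1, box 3, box 5, box 6, box 7, box 8, and box 9) = (1/72) / (1/8) = 1/9.

1/9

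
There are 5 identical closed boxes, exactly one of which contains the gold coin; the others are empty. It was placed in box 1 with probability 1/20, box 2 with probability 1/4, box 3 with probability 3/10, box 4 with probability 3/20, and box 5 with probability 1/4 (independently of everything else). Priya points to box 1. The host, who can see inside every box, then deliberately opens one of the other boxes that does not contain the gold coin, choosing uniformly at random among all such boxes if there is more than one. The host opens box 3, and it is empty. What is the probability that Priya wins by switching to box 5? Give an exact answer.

Consider each possible location of the gold coin in turn.
If it is in box 1 (prior 1/20): the host has 4 equally likely choices, so probability 1/4; weight (1/20)·(1/4) = 1/80.
If it is in either of boxes 2 and 5 (prior 1/4 each): the host has 3 equally likely choices, so probability 1/3; weight (1/4)·(1/3) = 1/12 each.
If it is in box 3 (prior 3/10): the host opened box 3, so this case is ruled out; weight (3/10)·0 = 0.
If it is in box 4 (prior 3/20): the host has 3 equally likely choices, so probability 1/3; weight (3/20)·(1/3) = 1/20.
The weights sum to 11/48.
So P(the gold coin in box 5 | the host opened box 3) = (1/12) / (11/48) = 4/11.

4/11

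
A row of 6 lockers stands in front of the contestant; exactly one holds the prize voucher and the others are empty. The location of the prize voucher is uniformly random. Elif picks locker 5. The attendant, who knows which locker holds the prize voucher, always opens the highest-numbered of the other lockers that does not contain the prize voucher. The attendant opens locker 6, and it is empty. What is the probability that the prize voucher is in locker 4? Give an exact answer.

Apply Bayes' rule, conditioning on where the prize voucher actually is.
If it is in any of lockers 1, 2, 3, 4, and 5 (prior 1/6 each): locker 6 is the highest-numbered option available, probability 1; weight (1/6)·1 = 1/6 each.
If it is in locker 6 (prior 1/6): the attendant opened locker 6, so this case is ruled out; weight (1/6)·0 = 0.
The weights sum to 5/6.
So P(the prize voucher in locker 4 | the attendant opened locker 6) = (1/6) / (5/6) = 1/5.

1/5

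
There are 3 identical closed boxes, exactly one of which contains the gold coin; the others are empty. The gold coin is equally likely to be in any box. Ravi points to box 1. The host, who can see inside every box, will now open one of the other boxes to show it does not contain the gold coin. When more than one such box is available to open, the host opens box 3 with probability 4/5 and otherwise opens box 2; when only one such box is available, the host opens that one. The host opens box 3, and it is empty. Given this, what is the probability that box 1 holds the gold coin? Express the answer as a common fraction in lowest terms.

4/9

Apply Bayes' rule, conditioning on where the gold coin actually is.
If it is in box 1 (prior 1/3): box 3 is available, opened with probability 4/5; weight (1/3)·(4/5) = 4/15.
If it is in box 2 (prior 1/3): only box 3 is available, probability 1; weight (1/3)·1 = 1/3.
If it is in box 3 (prior 1/3): the host opened box 3, so this case is ruled out; weight (1/3)·0 = 0.
The weights sum to 3/5.
So P(the gold coin in box 1 | the host opened box 3) = (4/15) / (3/5) = 4/9.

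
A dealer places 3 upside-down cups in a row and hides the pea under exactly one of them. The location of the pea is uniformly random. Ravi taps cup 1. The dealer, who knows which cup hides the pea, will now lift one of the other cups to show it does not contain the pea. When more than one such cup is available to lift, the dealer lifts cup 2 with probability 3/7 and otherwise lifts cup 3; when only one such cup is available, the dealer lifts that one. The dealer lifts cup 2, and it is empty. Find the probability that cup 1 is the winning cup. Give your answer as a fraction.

Consider each possible location of the pea in turn.
If it is under cup 1 (prior 1/3): cup 2 is available, opened with probability 3/7; weight (1/3)·(3/7) = 1/7.
If it is under cup 2 (prior 1/3): the dealer opened cup 2, so this case is ruled out; weight (1/3)·0 = 0.
If it is under cup 3 (prior 1/3): only cup 2 is available, probability 1; weight (1/3)·1 = 1/3.
The weights sum to 10/21.
So P(the pea under cup 1 | the dealer opened cup 2) = (1/7) / (10/21) = 3/10.

3/10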